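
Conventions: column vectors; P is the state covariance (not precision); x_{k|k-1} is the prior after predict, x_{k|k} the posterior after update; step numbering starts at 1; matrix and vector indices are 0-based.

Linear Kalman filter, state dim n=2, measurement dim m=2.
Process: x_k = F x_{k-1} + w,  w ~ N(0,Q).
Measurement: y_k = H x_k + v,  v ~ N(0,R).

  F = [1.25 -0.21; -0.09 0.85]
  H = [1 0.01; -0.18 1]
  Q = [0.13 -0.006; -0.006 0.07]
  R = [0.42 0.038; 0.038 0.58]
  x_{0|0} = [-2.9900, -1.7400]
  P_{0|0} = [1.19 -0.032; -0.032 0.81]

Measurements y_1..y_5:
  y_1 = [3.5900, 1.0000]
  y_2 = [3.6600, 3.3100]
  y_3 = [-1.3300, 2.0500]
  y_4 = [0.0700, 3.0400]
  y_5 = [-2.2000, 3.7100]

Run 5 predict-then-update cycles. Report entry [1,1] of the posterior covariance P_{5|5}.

step 1: x^-=[-3.3721, -1.2099]  P^-=[2.0419 -0.3191; -0.3191 0.6698]  S=[2.4556 -0.6413; -0.6413 1.4308]  K=[0.7984 -0.1220; 0.0063 0.5111]  nu=[6.9742, 1.6029]  x^+=[2.0003, -0.3470]  P^+=[0.3305 0.0191; 0.0191 0.3001]
step 2: x^-=[2.5732, -0.4750]  P^-=[0.6496 -0.0761; -0.0761 0.2866]  S=[1.0681 -0.1521; -0.1521 0.9150]  K=[0.5914 -0.1127; -0.0224 0.3244]  nu=[1.0916, 4.2481]  x^+=[2.7400, 0.8788]  P^+=[0.2441 0.0010; 0.0010 0.1875]
step 3: x^-=[3.2404, 0.5004]  P^-=[0.5191 -0.0658; -0.0658 0.2073]  S=[0.9378 -0.1191; -0.1191 0.8278]  K=[0.5382 -0.1150; -0.0350 0.2597]  nu=[-4.5754, 2.1329]  x^+=[0.5325, 1.2144]  P^+=[0.2218 -0.0063; -0.0063 0.1482]
step 4: x^-=[0.4106, 0.9843]  P^-=[0.4863 -0.0642; -0.0642 0.1798]  S=[0.9051 -0.1118; -0.1118 0.7987]  K=[0.5222 -0.1169; -0.0400 0.2340]  nu=[-0.3504, 2.1296]  x^+=[-0.0213, 1.4966]  P^+=[0.2150 -0.0093; -0.0093 0.1325]
step 5: x^-=[-0.3409, 1.2741]  P^-=[0.4766 -0.0638; -0.0638 0.1689]  S=[0.8953 -0.1098; -0.1098 0.7873]  K=[0.5171 -0.1179; -0.0420 0.2233]  nu=[-1.8718, 2.3746]  x^+=[-1.5889, 1.8829]  P^+=[0.2128 -0.0104; -0.0104 0.1260]

P_post[1,1] = 0.1260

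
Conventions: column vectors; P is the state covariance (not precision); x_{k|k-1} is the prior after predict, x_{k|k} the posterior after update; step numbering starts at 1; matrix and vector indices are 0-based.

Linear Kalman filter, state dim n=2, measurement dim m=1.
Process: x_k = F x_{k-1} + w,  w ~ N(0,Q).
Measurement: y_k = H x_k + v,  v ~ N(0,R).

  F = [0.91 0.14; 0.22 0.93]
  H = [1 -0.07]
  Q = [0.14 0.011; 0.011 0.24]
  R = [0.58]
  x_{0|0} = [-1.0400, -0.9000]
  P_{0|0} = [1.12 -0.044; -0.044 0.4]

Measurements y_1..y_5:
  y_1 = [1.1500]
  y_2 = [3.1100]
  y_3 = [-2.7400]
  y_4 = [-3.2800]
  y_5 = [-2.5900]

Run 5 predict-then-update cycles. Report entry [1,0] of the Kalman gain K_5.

K[1,0] = 0.3427

step 1: x^-=[-1.0724, -1.0658]  P^-=[1.0641 0.2487; 0.2487 0.6222]  S=[1.6123]  K=[0.6492; 0.1272]  nu=[2.1478]  x^+=[0.3219, -0.7925]  P^+=[0.3846 0.1155; 0.1155 0.5961]
step 2: x^-=[0.1820, -0.6662]  P^-=[0.4996 0.2669; 0.2669 0.8214]  S=[1.0463]  K=[0.4597; 0.2002]  nu=[2.8814]  x^+=[1.5064, -0.0894]  P^+=[0.2786 0.1707; 0.1707 0.7795]
step 3: x^-=[1.3583, 0.2482]  P^-=[0.4294 0.3179; 0.3179 0.9975]  S=[0.9698]  K=[0.4199; 0.2558]  nu=[-4.0810]  x^+=[-0.3551, -0.7959]  P^+=[0.2585 0.2138; 0.2138 0.9340]
step 4: x^-=[-0.4345, -0.8183]  P^-=[0.4268 0.3719; 0.3719 1.1478]  S=[0.9604]  K=[0.4173; 0.3035]  nu=[-2.9028]  x^+=[-1.6459, -1.6993]  P^+=[0.2596 0.2502; 0.2502 1.0593]
step 5: x^-=[-1.7357, -1.9425]  P^-=[0.4395 0.4203; 0.4203 1.2712]  S=[0.9668]  K=[0.4241; 0.3427]  nu=[-0.9903]  x^+=[-2.1557, -2.2819]  P^+=[0.2656 0.2798; 0.2798 1.1576]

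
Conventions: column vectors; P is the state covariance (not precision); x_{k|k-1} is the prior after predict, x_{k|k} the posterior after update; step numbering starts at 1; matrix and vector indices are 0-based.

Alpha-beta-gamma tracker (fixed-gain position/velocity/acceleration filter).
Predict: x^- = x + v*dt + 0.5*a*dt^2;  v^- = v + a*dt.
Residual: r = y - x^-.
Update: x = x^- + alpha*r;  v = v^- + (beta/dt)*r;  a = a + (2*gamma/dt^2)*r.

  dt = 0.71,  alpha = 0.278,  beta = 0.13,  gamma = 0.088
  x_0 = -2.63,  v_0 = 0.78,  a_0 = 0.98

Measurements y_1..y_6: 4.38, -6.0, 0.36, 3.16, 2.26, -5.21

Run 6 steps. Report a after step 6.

step 1: x_pred=-1.8292  r=6.2092  x^+=-0.1030  v^+=2.6127  a^+=3.1479
step 2: x_pred=2.5454  r=-8.5454  x^+=0.1698  v^+=3.2830  a^+=0.1643
step 3: x_pred=2.5421  r=-2.1821  x^+=1.9355  v^+=3.0002  a^+=-0.5975
step 4: x_pred=3.9150  r=-0.7550  x^+=3.7051  v^+=2.4377  a^+=-0.8611
step 5: x_pred=5.2188  r=-2.9588  x^+=4.3963  v^+=1.2845  a^+=-1.8942
step 6: x_pred=4.8309  r=-10.0409  x^+=2.0395  v^+=-1.8988  a^+=-5.3998

a_post = -5.3998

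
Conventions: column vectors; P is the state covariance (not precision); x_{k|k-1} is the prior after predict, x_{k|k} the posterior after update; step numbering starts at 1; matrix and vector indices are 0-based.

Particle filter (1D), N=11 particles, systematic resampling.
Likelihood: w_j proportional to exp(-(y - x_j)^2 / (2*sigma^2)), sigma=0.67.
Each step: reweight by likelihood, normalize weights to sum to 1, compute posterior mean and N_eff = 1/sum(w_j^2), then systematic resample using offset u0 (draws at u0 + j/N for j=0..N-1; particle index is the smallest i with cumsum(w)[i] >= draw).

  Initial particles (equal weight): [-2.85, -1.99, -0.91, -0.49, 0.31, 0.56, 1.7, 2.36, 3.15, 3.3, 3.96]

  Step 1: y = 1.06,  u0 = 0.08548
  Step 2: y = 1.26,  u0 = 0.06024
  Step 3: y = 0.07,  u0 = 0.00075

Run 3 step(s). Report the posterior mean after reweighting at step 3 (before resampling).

post_mean = 0.5159

step 1: w=[0.0000, 0.0000, 0.0061, 0.0317, 0.2462, 0.3487, 0.2919, 0.0701, 0.0036, 0.0017, 0.0000]  mean=0.9292  Neff=3.6584  idx=[4, 4, 4, 5, 5, 5, 5, 6, 6, 6, 7]
step 2: w=[0.0601, 0.0601, 0.0601, 0.0951, 0.0951, 0.0951, 0.0951, 0.1323, 0.1323, 0.1323, 0.0426]  mean=1.0441  Neff=9.8718  idx=[1, 2, 3, 4, 5, 6, 7, 8, 8, 9, 10]
step 3: w=[0.1822, 0.1822, 0.1487, 0.1487, 0.1487, 0.1487, 0.0101, 0.0101, 0.0101, 0.0101, 0.0006]  mean=0.5159  Neff=6.4421  idx=[0, 0, 1, 1, 1, 2, 3, 3, 4, 5, 5]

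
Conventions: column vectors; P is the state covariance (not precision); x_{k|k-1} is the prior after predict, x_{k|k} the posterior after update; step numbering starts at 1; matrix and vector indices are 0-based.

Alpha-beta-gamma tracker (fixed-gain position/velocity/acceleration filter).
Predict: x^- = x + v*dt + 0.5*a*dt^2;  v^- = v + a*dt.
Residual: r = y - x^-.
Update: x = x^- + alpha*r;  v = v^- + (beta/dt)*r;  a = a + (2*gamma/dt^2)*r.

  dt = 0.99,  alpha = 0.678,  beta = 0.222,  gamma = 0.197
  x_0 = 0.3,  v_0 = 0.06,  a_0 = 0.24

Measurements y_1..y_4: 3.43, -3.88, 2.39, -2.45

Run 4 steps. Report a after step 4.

a_post = -1.4568

step 1: x_pred=0.4770  r=2.9530  x^+=2.4791  v^+=0.9598  a^+=1.4271
step 2: x_pred=4.1287  r=-8.0087  x^+=-1.3012  v^+=0.5767  a^+=-1.7924
step 3: x_pred=-1.6086  r=3.9986  x^+=1.1025  v^+=-0.3011  a^+=-0.1849
step 4: x_pred=0.7138  r=-3.1638  x^+=-1.4313  v^+=-1.1936  a^+=-1.4568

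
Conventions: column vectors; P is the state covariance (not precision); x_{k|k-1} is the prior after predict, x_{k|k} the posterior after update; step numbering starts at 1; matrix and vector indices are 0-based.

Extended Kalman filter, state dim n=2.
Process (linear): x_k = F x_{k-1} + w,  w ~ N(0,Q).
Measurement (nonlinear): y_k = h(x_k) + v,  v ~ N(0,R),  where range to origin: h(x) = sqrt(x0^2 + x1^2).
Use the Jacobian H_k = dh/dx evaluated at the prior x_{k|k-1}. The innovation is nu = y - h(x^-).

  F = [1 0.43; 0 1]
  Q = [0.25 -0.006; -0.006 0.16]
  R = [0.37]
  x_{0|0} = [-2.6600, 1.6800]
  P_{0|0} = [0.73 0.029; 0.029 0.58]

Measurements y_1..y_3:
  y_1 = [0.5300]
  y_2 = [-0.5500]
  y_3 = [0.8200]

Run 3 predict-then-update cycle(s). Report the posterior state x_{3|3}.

x_post = [-0.8618, -0.0128]

step 1: x^-=[-1.9376, 1.6800]  P^-=[1.1122 0.2724; 0.2724 0.7400]  H_jac=[-0.7555 0.6551]  S=[1.0528]  K=[-0.6287; 0.2650]  nu=[-2.0345]  x^+=[-0.6586, 1.1409]  P^+=[0.6961 0.4478; 0.4478 0.6661]
step 2: x^-=[-0.1680, 1.1409]  P^-=[1.4543 0.7282; 0.7282 0.8261]  H_jac=[-0.1457 0.9893]  S=[0.9995]  K=[0.5088; 0.7115]  nu=[-1.7032]  x^+=[-1.0346, -0.0710]  P^+=[1.1956 0.3663; 0.3663 0.3200]
step 3: x^-=[-1.0651, -0.0710]  P^-=[1.8198 0.4980; 0.4980 0.4800]  H_jac=[-0.9978 -0.0665]  S=[2.2500]  K=[-0.8217; -0.2350]  nu=[-0.2475]  x^+=[-0.8618, -0.0128]  P^+=[0.3005 0.0634; 0.0634 0.3558]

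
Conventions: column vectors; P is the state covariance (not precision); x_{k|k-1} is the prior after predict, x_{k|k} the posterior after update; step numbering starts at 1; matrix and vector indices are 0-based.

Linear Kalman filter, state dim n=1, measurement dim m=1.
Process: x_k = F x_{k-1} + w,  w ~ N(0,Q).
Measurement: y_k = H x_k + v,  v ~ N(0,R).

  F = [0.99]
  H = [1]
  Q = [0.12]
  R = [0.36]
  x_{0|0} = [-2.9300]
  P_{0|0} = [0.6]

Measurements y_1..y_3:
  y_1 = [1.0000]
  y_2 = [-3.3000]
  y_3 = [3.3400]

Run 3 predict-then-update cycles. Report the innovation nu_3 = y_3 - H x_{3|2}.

step 1: x^-=[-2.9007]  P^-=[0.7081]  S=[1.0681]  K=[0.6629]  nu=[3.9007]  x^+=[-0.3148]  P^+=[0.2387]
step 2: x^-=[-0.3116]  P^-=[0.3539]  S=[0.7139]  K=[0.4957]  nu=[-2.9884]  x^+=[-1.7931]  P^+=[0.1785]
step 3: x^-=[-1.7751]  P^-=[0.2949]  S=[0.6549]  K=[0.4503]  nu=[5.1151]  x^+=[0.5283]  P^+=[0.1621]

innov = [5.1151]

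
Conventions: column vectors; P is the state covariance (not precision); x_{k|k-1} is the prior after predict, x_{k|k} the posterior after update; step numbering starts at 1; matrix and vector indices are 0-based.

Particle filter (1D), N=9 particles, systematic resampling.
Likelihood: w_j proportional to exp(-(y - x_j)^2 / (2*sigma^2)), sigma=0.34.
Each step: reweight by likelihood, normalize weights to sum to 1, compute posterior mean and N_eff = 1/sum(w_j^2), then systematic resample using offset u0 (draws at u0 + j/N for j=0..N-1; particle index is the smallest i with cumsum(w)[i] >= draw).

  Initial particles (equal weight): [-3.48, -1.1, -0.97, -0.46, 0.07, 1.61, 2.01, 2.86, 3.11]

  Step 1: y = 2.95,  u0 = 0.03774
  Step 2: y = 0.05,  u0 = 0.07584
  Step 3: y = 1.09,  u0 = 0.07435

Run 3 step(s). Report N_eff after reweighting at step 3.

step 1: w=[0.0000, 0.0000, 0.0000, 0.0000, 0.0000, 0.0002, 0.0116, 0.5128, 0.4754]  mean=2.9687  Neff=2.0448  idx=[7, 7, 7, 7, 7, 8, 8, 8, 8]
step 2: w=[0.1997, 0.1997, 0.1997, 0.1997, 0.1997, 0.0003, 0.0003, 0.0003, 0.0003]  mean=2.8603  Neff=5.0140  idx=[0, 0, 1, 2, 2, 3, 3, 4, 4]
step 3: w=[0.1111, 0.1111, 0.1111, 0.1111, 0.1111, 0.1111, 0.1111, 0.1111, 0.1111]  mean=2.8600  Neff=9.0000  idx=[0, 1, 2, 3, 4, 5, 6, 7, 8]

N_eff = 9.0000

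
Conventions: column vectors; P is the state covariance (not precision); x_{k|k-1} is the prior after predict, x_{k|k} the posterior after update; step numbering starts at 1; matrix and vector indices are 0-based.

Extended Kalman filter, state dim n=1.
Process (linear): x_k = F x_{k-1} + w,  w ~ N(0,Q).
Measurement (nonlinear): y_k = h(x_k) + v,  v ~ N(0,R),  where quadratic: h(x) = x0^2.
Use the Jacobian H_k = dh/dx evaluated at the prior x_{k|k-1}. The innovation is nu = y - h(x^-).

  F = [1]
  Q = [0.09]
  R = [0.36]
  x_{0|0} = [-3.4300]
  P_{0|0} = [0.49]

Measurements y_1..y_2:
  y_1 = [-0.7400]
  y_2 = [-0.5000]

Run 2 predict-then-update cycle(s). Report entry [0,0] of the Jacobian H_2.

step 1: x^-=[-3.4300]  P^-=[0.5800]  H_jac=[-6.8600]  S=[27.6546]  K=[-0.1439]  nu=[-12.5049]  x^+=[-1.6309]  P^+=[0.0076]
step 2: x^-=[-1.6309]  P^-=[0.0976]  H_jac=[-3.2617]  S=[1.3978]  K=[-0.2276]  nu=[-3.1597]  x^+=[-0.9116]  P^+=[0.0251]

H_jac[0,0] = -3.2617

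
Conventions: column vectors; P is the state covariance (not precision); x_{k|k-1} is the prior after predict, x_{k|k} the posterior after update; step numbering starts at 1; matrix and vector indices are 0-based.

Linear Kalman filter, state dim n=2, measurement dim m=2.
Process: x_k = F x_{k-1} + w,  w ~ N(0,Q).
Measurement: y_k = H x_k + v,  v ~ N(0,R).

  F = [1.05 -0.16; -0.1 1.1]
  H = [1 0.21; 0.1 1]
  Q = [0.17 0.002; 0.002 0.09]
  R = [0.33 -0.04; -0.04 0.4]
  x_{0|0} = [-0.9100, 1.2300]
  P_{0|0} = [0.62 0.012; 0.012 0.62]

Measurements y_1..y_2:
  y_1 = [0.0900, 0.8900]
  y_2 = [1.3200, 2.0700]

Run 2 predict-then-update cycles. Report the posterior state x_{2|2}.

x_post = [0.2584, 1.6300]

step 1: x^-=[-1.1523, 1.4440]  P^-=[0.8654 -0.1582; -0.1582 0.8438]  S=[1.1662 0.0622; 0.0622 1.2208]  K=[0.7187 -0.0953; -0.0199 0.6792]  nu=[0.9391, -0.4388]  x^+=[-0.4356, 1.1273]  P^+=[0.2605 -0.0929; -0.0929 0.2818]
step 2: x^-=[-0.6377, 1.2835]  P^-=[0.4956 -0.1838; -0.1838 0.4540]  S=[0.7685 -0.0827; -0.0827 0.8222]  K=[0.5835 -0.1045; -0.0587 0.5239]  nu=[1.6882, 0.8502]  x^+=[0.2584, 1.6300]  P^+=[0.2149 -0.0866; -0.0866 0.2206]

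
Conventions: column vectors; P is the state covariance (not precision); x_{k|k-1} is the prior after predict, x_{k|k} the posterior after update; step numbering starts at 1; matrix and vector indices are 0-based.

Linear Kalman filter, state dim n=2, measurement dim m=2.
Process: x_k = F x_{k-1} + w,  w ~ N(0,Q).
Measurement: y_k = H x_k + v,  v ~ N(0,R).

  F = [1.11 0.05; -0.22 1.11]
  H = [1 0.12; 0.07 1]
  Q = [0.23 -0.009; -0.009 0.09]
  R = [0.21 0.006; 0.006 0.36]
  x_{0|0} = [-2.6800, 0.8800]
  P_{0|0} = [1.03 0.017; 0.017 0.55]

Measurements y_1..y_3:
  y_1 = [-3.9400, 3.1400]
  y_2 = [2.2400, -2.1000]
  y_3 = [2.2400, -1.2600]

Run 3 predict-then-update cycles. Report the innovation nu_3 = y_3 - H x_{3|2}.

step 1: x^-=[-2.9308, 1.5664]  P^-=[1.5023 -0.2092; -0.2092 0.8092]  S=[1.6738 -0.0027; -0.0027 1.1473]  K=[0.8824 -0.0886; -0.0659 0.6924]  nu=[-1.1972, 1.7788]  x^+=[-4.1448, 2.8769]  P^+=[0.1896 -0.0399; -0.0399 0.2517]
step 2: x^-=[-4.4569, 4.1052]  P^-=[0.4598 -0.0900; -0.0900 0.4287]  S=[0.6543 -0.0011; -0.0011 0.7784]  K=[0.6860 -0.0733; -0.0580 0.5426]  nu=[6.2043, -5.8932]  x^+=[0.2312, 0.5476]  P^+=[0.1475 -0.0326; -0.0326 0.1973]
step 3: x^-=[0.2840, 0.5570]  P^-=[0.4087 -0.0739; -0.0739 0.3561]  S=[0.6060 0.0028; 0.0028 0.7078]  K=[0.6600 -0.0666; -0.0537 0.4961]  nu=[1.8891, -1.8369]  x^+=[1.6532, -0.4557]  P^+=[0.1418 -0.0299; -0.0299 0.1804]

innov = [1.8891, -1.8369]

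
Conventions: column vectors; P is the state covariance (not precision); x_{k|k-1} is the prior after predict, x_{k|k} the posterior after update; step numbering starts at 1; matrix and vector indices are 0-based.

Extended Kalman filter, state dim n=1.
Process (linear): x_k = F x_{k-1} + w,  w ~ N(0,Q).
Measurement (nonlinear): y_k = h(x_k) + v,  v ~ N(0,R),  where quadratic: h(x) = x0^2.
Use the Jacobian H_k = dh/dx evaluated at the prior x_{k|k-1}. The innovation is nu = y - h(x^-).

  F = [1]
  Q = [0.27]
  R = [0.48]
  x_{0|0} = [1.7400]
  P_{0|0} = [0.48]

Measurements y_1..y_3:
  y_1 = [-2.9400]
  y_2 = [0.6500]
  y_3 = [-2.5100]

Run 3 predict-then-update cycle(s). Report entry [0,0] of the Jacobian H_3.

step 1: x^-=[1.7400]  P^-=[0.7500]  H_jac=[3.4800]  S=[9.5628]  K=[0.2729]  nu=[-5.9676]  x^+=[0.1112]  P^+=[0.0376]
step 2: x^-=[0.1112]  P^-=[0.3076]  H_jac=[0.2225]  S=[0.4952]  K=[0.1382]  nu=[0.6376]  x^+=[0.1994]  P^+=[0.2982]
step 3: x^-=[0.1994]  P^-=[0.5682]  H_jac=[0.3988]  S=[0.5703]  K=[0.3972]  nu=[-2.5498]  x^+=[-0.8135]  P^+=[0.4782]

H_jac[0,0] = 0.3988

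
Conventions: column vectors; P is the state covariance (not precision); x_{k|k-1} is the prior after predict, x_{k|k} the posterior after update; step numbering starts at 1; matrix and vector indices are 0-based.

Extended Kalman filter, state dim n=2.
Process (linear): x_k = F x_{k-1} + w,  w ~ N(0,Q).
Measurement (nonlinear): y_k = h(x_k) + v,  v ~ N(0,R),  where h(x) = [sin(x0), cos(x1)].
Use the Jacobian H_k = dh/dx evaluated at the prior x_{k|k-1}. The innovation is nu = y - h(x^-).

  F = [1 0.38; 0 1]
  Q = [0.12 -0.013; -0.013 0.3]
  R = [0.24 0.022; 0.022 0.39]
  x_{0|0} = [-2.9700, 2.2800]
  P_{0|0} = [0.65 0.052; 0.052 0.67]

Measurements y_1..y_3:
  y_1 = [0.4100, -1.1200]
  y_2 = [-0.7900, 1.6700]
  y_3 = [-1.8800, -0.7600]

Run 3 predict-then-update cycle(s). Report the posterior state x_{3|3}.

x_post = [-1.2265, 1.9373]

step 1: x^-=[-2.1036, 2.2800]  P^-=[0.9063 0.2936; 0.2936 0.9700]  H_jac=[-0.5080 0.0000; 0.0000 -0.7589]  S=[0.4738 0.1352; 0.1352 0.9486]  K=[-0.9429 -0.1005; -0.0973 -0.7621]  nu=[1.2714, -0.4688]  x^+=[-3.2552, 2.5135]  P^+=[0.4498 0.0790; 0.0790 0.3945]
step 2: x^-=[-2.3001, 2.5135]  P^-=[0.6868 0.2159; 0.2159 0.6945]  H_jac=[-0.6663 0.0000; 0.0000 -0.5876]  S=[0.5450 0.1065; 0.1065 0.6298]  K=[-0.8278 -0.0614; -0.1420 -0.6239]  nu=[-0.0443, 2.4792]  x^+=[-2.4156, 0.9730]  P^+=[0.3002 0.0718; 0.0718 0.4194]
step 3: x^-=[-2.0459, 0.9730]  P^-=[0.5353 0.2181; 0.2181 0.7194]  H_jac=[-0.4574 0.0000; 0.0000 -0.8266]  S=[0.3520 0.1045; 0.1045 0.8815]  K=[-0.6580 -0.1266; -0.0863 -0.6644]  nu=[-0.9907, -1.3228]  x^+=[-1.2265, 1.9373]  P^+=[0.3514 0.0772; 0.0772 0.3158]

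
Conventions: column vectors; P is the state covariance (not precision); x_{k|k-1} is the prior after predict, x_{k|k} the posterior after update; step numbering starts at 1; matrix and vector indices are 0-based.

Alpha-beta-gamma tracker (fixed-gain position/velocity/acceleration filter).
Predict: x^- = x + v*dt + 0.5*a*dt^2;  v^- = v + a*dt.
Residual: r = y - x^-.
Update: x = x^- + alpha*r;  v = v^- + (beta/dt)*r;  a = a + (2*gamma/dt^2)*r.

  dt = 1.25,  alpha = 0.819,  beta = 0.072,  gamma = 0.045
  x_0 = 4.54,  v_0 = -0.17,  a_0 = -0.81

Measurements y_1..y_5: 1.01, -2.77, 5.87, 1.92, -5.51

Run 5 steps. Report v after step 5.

v_post = -3.9424

step 1: x_pred=3.6947  r=-2.6847  x^+=1.4959  v^+=-1.3371  a^+=-0.9646
step 2: x_pred=-0.9291  r=-1.8409  x^+=-2.4368  v^+=-2.6490  a^+=-1.0707
step 3: x_pred=-6.5845  r=12.4545  x^+=3.6157  v^+=-3.2699  a^+=-0.3533
step 4: x_pred=-0.7477  r=2.6677  x^+=1.4371  v^+=-3.5579  a^+=-0.1996
step 5: x_pred=-3.1662  r=-2.3438  x^+=-5.0858  v^+=-3.9424  a^+=-0.3346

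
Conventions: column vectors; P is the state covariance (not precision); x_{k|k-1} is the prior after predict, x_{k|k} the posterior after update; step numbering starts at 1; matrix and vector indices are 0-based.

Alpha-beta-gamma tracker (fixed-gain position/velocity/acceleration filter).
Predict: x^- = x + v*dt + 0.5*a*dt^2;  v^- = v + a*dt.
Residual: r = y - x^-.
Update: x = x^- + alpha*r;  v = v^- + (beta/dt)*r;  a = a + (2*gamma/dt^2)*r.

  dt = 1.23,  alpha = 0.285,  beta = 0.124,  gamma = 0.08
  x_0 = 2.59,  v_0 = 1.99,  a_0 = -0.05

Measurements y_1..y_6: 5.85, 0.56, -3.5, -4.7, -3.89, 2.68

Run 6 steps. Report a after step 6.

step 1: x_pred=4.9999  r=0.8501  x^+=5.2422  v^+=2.0142  a^+=0.0399
step 2: x_pred=7.7498  r=-7.1898  x^+=5.7007  v^+=1.3385  a^+=-0.7205
step 3: x_pred=6.8020  r=-10.3020  x^+=3.8660  v^+=-0.5863  a^+=-1.8100
step 4: x_pred=1.7756  r=-6.4756  x^+=-0.0699  v^+=-3.4654  a^+=-2.4948
step 5: x_pred=-6.2196  r=2.3296  x^+=-5.5556  v^+=-6.2992  a^+=-2.2485
step 6: x_pred=-15.0045  r=17.6845  x^+=-9.9644  v^+=-7.2820  a^+=-0.3782

a_post = -0.3782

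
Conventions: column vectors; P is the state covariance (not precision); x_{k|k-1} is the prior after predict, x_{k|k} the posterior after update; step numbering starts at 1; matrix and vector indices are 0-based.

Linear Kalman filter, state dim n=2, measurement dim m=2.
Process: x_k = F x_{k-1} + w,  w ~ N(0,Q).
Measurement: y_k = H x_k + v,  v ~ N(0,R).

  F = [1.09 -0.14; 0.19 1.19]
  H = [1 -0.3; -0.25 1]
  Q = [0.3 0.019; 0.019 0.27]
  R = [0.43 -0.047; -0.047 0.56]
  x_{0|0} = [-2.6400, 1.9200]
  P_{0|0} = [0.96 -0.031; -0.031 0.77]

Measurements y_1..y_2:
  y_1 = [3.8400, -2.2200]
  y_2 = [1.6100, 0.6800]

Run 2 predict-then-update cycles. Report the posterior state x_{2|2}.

x_post = [2.0477, 0.4657]

step 1: x^-=[-3.1464, 1.7832]  P^-=[1.4651 0.0501; 0.0501 1.3810]  S=[1.9893 -0.7737; -0.7737 2.0075]  K=[0.7854 0.1452; 0.0965 0.7189]  nu=[7.5214, -4.7898]  x^+=[2.0654, -0.9341]  P^+=[0.3721 0.1374; 0.1374 0.4324]
step 2: x^-=[2.3820, -0.7191]  P^-=[0.7087 0.1986; 0.1986 0.9579]  S=[1.1057 -0.2980; -0.2980 1.4629]  K=[0.6253 0.1421; 0.0921 0.6396]  nu=[-0.9878, 1.9946]  x^+=[2.0477, 0.4657]  P^+=[0.2997 0.1251; 0.1251 0.3851]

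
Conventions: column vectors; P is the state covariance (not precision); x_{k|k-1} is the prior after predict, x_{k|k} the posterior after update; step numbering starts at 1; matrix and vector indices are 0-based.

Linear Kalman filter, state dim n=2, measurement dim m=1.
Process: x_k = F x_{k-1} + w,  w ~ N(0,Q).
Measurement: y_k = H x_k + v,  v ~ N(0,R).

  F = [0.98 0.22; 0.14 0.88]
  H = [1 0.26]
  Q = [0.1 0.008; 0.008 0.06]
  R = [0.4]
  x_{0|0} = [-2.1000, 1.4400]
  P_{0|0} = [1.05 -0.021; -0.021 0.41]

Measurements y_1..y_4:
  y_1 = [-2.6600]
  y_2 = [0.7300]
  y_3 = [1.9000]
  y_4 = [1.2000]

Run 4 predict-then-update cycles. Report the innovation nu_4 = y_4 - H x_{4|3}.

step 1: x^-=[-1.7412, 0.9732]  P^-=[1.1192 0.2127; 0.2127 0.3929]  S=[1.6564]  K=[0.7091; 0.1901]  nu=[-1.1718]  x^+=[-2.5721, 0.7505]  P^+=[0.2864 -0.0106; -0.0106 0.3331]
step 2: x^-=[-2.3556, 0.3003]  P^-=[0.3866 0.1023; 0.1023 0.3209]  S=[0.8615]  K=[0.4796; 0.2156]  nu=[3.0075]  x^+=[-0.9131, 0.9489]  P^+=[0.1884 0.0132; 0.0132 0.2809]
step 3: x^-=[-0.6861, 0.7072]  P^-=[0.3003 0.1000; 0.1000 0.2845]  S=[0.7715]  K=[0.4229; 0.2255]  nu=[2.4022]  x^+=[0.3298, 1.2490]  P^+=[0.1623 0.0265; 0.0265 0.2452]
step 4: x^-=[0.5980, 1.1452]  P^-=[0.2791 0.1014; 0.1014 0.2596]  S=[0.7494]  K=[0.4076; 0.2253]  nu=[0.3043]  x^+=[0.7220, 1.2138]  P^+=[0.1546 0.0325; 0.0325 0.2215]

innov = [0.3043]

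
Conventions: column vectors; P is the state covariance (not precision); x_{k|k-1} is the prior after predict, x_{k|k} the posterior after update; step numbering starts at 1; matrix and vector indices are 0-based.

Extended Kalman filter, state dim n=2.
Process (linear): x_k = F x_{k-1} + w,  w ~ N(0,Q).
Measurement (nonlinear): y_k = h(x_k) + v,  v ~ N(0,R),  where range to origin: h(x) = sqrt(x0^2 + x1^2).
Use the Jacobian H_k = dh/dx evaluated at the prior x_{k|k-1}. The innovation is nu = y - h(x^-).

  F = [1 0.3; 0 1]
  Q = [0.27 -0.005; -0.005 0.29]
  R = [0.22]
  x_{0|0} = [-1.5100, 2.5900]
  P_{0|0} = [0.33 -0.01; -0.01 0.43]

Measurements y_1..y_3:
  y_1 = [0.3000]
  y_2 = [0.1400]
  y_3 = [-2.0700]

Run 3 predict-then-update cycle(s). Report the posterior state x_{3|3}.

step 1: x^-=[-0.7330, 2.5900]  P^-=[0.6327 0.1140; 0.1140 0.7200]  H_jac=[-0.2723 0.9622]  S=[0.8738]  K=[-0.0716; 0.7573]  nu=[-2.3917]  x^+=[-0.5616, 0.7787]  P^+=[0.6282 0.1614; 0.1614 0.2188]
step 2: x^-=[-0.3280, 0.7787]  P^-=[1.0148 0.2221; 0.2221 0.5088]  H_jac=[-0.3882 0.9216]  S=[0.6462]  K=[-0.2930; 0.5923]  nu=[-0.7049]  x^+=[-0.1215, 0.3612]  P^+=[0.9593 0.3342; 0.3342 0.2822]
step 3: x^-=[-0.0132, 0.3612]  P^-=[1.4552 0.4138; 0.4138 0.5722]  H_jac=[-0.0364 0.9993]  S=[0.7632]  K=[0.4725; 0.7294]  nu=[-2.4314]  x^+=[-1.1619, -1.4124]  P^+=[1.2848 0.1508; 0.1508 0.1661]

x_post = [-1.1619, -1.4124]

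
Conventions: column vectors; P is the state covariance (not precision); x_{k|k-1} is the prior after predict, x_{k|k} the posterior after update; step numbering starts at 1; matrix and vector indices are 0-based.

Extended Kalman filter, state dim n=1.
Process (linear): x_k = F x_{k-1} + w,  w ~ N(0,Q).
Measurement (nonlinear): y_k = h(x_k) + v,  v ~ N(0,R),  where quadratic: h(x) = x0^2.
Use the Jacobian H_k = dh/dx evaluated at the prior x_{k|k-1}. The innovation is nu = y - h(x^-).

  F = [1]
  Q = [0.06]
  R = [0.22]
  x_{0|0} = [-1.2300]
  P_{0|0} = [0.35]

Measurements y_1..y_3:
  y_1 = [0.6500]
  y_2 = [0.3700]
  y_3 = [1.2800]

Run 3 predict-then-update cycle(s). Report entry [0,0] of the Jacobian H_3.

step 1: x^-=[-1.2300]  P^-=[0.4100]  H_jac=[-2.4600]  S=[2.7012]  K=[-0.3734]  nu=[-0.8629]  x^+=[-0.9078]  P^+=[0.0334]
step 2: x^-=[-0.9078]  P^-=[0.0934]  H_jac=[-1.8156]  S=[0.5279]  K=[-0.3212]  nu=[-0.4541]  x^+=[-0.7619]  P^+=[0.0389]
step 3: x^-=[-0.7619]  P^-=[0.0989]  H_jac=[-1.5239]  S=[0.4497]  K=[-0.3352]  nu=[0.6995]  x^+=[-0.9964]  P^+=[0.0484]

H_jac[0,0] = -1.5239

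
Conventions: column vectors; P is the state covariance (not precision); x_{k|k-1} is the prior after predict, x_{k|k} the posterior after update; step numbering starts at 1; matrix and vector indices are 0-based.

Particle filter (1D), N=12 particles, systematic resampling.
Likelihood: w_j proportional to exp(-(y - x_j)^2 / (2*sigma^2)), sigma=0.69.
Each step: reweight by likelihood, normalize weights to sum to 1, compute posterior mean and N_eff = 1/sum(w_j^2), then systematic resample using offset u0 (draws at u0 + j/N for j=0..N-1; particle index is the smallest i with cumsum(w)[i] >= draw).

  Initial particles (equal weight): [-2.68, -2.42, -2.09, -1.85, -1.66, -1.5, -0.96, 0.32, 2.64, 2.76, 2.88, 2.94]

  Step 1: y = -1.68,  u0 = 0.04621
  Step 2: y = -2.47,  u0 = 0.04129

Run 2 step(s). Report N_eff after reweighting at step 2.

step 1: w=[0.0662, 0.1065, 0.1587, 0.1837, 0.1892, 0.1830, 0.1098, 0.0028, 0.0000, 0.0000, 0.0000, 0.0000]  mean=-1.7999  Neff=6.4097  idx=[0, 1, 2, 2, 3, 3, 4, 4, 5, 5, 5, 6]
step 2: w=[0.1323, 0.1382, 0.1190, 0.1190, 0.0925, 0.0925, 0.0696, 0.0696, 0.0516, 0.0516, 0.0516, 0.0126]  mean=-2.0038  Neff=10.0143  idx=[0, 0, 1, 2, 2, 3, 4, 5, 6, 7, 8, 10]

N_eff = 10.0143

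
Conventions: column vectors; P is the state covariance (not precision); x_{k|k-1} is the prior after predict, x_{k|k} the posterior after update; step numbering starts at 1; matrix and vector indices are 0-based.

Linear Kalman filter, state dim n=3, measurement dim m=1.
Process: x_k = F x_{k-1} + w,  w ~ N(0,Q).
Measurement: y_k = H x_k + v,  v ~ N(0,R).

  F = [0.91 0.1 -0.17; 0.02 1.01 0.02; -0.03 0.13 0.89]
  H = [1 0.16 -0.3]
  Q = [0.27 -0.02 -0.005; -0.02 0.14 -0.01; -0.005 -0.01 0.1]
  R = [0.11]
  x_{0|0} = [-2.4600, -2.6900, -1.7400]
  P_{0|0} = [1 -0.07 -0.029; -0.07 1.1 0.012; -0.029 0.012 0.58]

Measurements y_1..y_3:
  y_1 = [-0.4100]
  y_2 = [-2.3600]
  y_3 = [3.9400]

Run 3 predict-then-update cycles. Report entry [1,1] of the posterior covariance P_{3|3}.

P_post[1,1] = 1.5570

step 1: x^-=[-2.2118, -2.8009, -1.8245]  P^-=[1.1217 0.0404 -0.1367; 0.0404 1.2604 0.1564; -0.1367 0.1564 0.5838]  S=[1.3964]  K=[0.8373; 0.1397; -0.2054]  nu=[1.7026]  x^+=[-0.7863, -2.5630, -2.1741]  P^+=[0.1428 -0.1230 0.1034; -0.1230 1.2331 0.1965; 0.1034 0.1965 0.5249]
step 2: x^-=[-0.6022, -2.6478, -2.2446]  P^-=[0.3547 -0.0397 0.0110; -0.0397 1.4012 0.3435; 0.0110 0.3435 0.5776]  S=[0.5003]  K=[0.6897; 0.1627; -0.2146]  nu=[-2.0075]  x^+=[-1.9868, -2.9745, -1.8138]  P^+=[0.1167 -0.0959 0.0850; -0.0959 1.3880 0.3610; 0.0850 0.3610 0.5546]
step 3: x^-=[-1.7971, -3.0803, -1.9414]  P^-=[0.3405 -0.0279 0.0083; -0.0279 1.5669 0.5116; 0.0083 0.5116 0.6426]  S=[0.4854]  K=[0.6871; 0.1428; -0.2113]  nu=[5.6475]  x^+=[2.0836, -2.2736, -3.1350]  P^+=[0.1113 -0.0755 0.0788; -0.0755 1.5570 0.5262; 0.0788 0.5262 0.6209]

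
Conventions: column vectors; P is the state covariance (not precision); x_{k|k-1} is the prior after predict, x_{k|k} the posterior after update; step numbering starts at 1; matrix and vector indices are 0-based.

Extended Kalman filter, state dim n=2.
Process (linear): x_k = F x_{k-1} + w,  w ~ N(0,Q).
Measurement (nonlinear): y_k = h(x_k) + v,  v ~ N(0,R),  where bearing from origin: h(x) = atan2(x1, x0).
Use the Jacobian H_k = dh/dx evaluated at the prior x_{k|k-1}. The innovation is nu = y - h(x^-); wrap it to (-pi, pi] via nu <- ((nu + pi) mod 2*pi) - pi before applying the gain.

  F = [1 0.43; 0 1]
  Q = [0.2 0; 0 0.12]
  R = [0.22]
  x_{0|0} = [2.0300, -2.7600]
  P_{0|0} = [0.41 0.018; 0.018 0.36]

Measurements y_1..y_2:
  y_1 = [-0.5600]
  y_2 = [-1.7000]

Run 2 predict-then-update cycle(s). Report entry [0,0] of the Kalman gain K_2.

step 1: x^-=[0.8432, -2.7600]  P^-=[0.6920 0.1728; 0.1728 0.4800]  H_jac=[0.3314 0.1012]  S=[0.3125]  K=[0.7898; 0.3387]  nu=[0.7143]  x^+=[1.4074, -2.5180]  P^+=[0.4971 0.0892; 0.0892 0.4441]
step 2: x^-=[0.3246, -2.5180]  P^-=[0.8559 0.2802; 0.2802 0.5641]  H_jac=[0.3906 0.0504]  S=[0.3631]  K=[0.9598; 0.3797]  nu=[-0.2574]  x^+=[0.0775, -2.6158]  P^+=[0.5215 0.1479; 0.1479 0.5118]

K[0,0] = 0.9598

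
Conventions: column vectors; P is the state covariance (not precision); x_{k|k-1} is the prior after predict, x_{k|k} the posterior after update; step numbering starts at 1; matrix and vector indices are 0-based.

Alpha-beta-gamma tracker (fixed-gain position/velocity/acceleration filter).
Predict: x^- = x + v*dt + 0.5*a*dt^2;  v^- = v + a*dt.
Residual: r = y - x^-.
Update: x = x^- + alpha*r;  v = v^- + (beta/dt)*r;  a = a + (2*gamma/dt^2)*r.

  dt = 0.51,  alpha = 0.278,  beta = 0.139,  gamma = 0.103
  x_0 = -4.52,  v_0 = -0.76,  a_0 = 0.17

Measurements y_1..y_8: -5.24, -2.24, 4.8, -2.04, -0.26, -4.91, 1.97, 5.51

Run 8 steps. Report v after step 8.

step 1: x_pred=-4.8855  r=-0.3545  x^+=-4.9840  v^+=-0.7699  a^+=-0.1108
step 2: x_pred=-5.3911  r=3.1511  x^+=-4.5151  v^+=0.0324  a^+=2.3849
step 3: x_pred=-4.1884  r=8.9884  x^+=-1.6896  v^+=3.6985  a^+=9.5038
step 4: x_pred=1.4326  r=-3.4726  x^+=0.4672  v^+=7.5990  a^+=6.7535
step 5: x_pred=5.2210  r=-5.4810  x^+=3.6973  v^+=9.5494  a^+=2.4125
step 6: x_pred=8.8812  r=-13.7912  x^+=5.0473  v^+=7.0210  a^+=-8.5101
step 7: x_pred=7.5212  r=-5.5512  x^+=5.9780  v^+=1.1679  a^+=-12.9067
step 8: x_pred=4.8951  r=0.6149  x^+=5.0660  v^+=-5.2470  a^+=-12.4197

v_post = -5.2470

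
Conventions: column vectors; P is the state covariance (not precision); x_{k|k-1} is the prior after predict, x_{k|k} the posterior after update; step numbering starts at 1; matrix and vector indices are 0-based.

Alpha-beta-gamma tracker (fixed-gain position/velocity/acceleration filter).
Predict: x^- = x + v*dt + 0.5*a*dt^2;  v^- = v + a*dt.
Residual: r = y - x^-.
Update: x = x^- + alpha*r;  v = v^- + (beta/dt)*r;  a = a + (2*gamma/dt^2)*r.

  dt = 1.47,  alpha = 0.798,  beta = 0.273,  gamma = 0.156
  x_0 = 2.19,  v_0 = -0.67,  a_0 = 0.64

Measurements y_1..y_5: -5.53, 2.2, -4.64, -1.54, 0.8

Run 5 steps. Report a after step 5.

step 1: x_pred=1.8966  r=-7.4266  x^+=-4.0298  v^+=-1.1084  a^+=-0.4323
step 2: x_pred=-6.1263  r=8.3263  x^+=0.5181  v^+=-0.1976  a^+=0.7699
step 3: x_pred=1.0595  r=-5.6995  x^+=-3.4887  v^+=-0.1243  a^+=-0.0530
step 4: x_pred=-3.7287  r=2.1887  x^+=-1.9821  v^+=0.2042  a^+=0.2630
step 5: x_pred=-1.3977  r=2.1977  x^+=0.3561  v^+=0.9990  a^+=0.5803

a_post = 0.5803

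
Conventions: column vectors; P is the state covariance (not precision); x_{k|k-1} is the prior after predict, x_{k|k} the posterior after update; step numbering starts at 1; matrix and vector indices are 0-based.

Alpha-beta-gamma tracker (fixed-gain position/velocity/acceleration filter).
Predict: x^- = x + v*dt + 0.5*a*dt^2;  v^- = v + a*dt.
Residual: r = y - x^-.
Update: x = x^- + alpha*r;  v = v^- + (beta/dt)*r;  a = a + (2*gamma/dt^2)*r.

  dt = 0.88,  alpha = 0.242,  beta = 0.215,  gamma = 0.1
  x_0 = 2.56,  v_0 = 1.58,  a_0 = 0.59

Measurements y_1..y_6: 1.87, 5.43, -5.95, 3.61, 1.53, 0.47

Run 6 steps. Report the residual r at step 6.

resid = 6.5607

step 1: x_pred=4.1788  r=-2.3088  x^+=3.6201  v^+=1.5351  a^+=-0.0063
step 2: x_pred=4.9686  r=0.4614  x^+=5.0802  v^+=1.6423  a^+=0.1129
step 3: x_pred=6.5692  r=-12.5192  x^+=3.5395  v^+=-1.3170  a^+=-3.1204
step 4: x_pred=1.1723  r=2.4377  x^+=1.7623  v^+=-3.4674  a^+=-2.4908
step 5: x_pred=-2.2535  r=3.7835  x^+=-1.3379  v^+=-4.7349  a^+=-1.5137
step 6: x_pred=-6.0907  r=6.5607  x^+=-4.5030  v^+=-4.4641  a^+=0.1807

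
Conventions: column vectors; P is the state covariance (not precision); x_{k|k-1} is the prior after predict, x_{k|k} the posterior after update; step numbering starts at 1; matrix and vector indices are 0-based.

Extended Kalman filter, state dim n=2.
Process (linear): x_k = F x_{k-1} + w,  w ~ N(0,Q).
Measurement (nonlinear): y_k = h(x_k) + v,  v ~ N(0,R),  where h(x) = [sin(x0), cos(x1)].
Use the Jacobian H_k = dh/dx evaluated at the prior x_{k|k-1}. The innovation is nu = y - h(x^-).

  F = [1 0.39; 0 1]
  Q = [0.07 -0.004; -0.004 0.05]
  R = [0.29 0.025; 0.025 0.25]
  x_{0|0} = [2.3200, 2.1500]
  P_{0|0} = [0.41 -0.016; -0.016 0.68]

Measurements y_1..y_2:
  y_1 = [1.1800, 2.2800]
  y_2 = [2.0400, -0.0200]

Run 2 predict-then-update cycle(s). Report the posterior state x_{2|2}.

x_post = [1.4801, -0.5384]

step 1: x^-=[3.1585, 2.1500]  P^-=[0.5709 0.2452; 0.2452 0.7300]  H_jac=[-0.9999 0.0000; 0.0000 -0.8369]  S=[0.8608 0.2302; 0.2302 0.7613]  K=[-0.6431 -0.0751; -0.0764 -0.7794]  nu=[1.1969, 2.8274]  x^+=[2.1764, -0.1451]  P^+=[0.1884 0.0416; 0.0416 0.2351]
step 2: x^-=[2.1198, -0.1451]  P^-=[0.3267 0.1293; 0.1293 0.2851]  H_jac=[-0.5219 0.0000; 0.0000 0.1446]  S=[0.3790 0.0152; 0.0152 0.2560]  K=[-0.4539 0.1001; -0.1850 0.1721]  nu=[1.1870, -1.0095]  x^+=[1.4801, -0.5384]  P^+=[0.2474 0.0946; 0.0946 0.2655]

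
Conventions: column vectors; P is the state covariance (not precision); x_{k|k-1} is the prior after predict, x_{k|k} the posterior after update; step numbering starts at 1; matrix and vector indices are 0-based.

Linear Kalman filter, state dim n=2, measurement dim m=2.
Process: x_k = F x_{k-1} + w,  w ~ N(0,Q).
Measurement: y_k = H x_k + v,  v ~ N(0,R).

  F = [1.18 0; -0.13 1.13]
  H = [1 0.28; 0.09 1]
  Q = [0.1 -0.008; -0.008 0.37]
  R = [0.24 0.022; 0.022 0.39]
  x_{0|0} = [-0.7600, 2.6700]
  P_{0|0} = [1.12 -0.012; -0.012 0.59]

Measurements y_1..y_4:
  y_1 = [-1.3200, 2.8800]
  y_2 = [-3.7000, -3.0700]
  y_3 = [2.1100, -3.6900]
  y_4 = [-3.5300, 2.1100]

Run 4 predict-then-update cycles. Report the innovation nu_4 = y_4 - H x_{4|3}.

innov = [-3.1035, 4.8008]

step 1: x^-=[-0.8968, 3.1159]  P^-=[1.6595 -0.1958; -0.1958 1.1458]  S=[1.8797 0.2914; 0.2914 1.5140]  K=[0.8849 -0.2010; -0.0505 0.7549]  nu=[-1.2957, -0.1552]  x^+=[-2.0121, 3.0642]  P^+=[0.2302 -0.0797; -0.0797 0.3005]
step 2: x^-=[-2.3743, 3.7241]  P^-=[0.4206 -0.1495; -0.1495 0.7810]  S=[0.6381 0.1252; 0.1252 1.1475]  K=[0.6260 -0.1656; -0.0234 0.6714]  nu=[-2.3685, -6.5805]  x^+=[-2.7670, -0.6387]  P^+=[0.1650 -0.0657; -0.0657 0.2673]
step 3: x^-=[-3.2651, -0.3620]  P^-=[0.3297 -0.1209; -0.1209 0.7333]  S=[0.5595 0.1331; 0.1331 1.1043]  K=[0.5646 -0.1506; -0.0048 0.6548]  nu=[5.4765, -3.0341]  x^+=[0.2843, -2.3753]  P^+=[0.1489 -0.0597; -0.0597 0.2607]
step 4: x^-=[0.3354, -2.7210]  P^-=[0.3074 -0.1105; -0.1105 0.7229]  S=[0.5422 0.1388; 0.1388 1.0955]  K=[0.5470 -0.1449; 0.0030 0.6504]  nu=[-3.1035, 4.8008]  x^+=[-2.0578, 0.3921]  P^+=[0.1442 -0.0575; -0.0575 0.2589]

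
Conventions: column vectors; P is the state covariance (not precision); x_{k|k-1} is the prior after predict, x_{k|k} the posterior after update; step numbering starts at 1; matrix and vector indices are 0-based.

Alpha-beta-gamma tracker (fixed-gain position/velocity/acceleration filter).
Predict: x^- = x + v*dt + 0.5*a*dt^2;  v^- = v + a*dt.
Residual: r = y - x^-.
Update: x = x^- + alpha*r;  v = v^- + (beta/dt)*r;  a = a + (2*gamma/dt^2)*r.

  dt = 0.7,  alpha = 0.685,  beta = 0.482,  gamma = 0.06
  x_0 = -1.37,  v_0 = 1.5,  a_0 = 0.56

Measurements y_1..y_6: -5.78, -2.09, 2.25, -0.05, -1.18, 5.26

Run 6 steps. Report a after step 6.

a_post = 0.8798

step 1: x_pred=-0.1828  r=-5.5972  x^+=-4.0169  v^+=-1.9621  a^+=-0.8107
step 2: x_pred=-5.5890  r=3.4990  x^+=-3.1922  v^+=-0.1203  a^+=0.0461
step 3: x_pred=-3.2651  r=5.5151  x^+=0.5127  v^+=3.7095  a^+=1.3968
step 4: x_pred=3.4516  r=-3.5016  x^+=1.0530  v^+=2.2761  a^+=0.5392
step 5: x_pred=2.7784  r=-3.9584  x^+=0.0669  v^+=-0.0720  a^+=-0.4302
step 6: x_pred=-0.0889  r=5.3489  x^+=3.5751  v^+=3.3099  a^+=0.8798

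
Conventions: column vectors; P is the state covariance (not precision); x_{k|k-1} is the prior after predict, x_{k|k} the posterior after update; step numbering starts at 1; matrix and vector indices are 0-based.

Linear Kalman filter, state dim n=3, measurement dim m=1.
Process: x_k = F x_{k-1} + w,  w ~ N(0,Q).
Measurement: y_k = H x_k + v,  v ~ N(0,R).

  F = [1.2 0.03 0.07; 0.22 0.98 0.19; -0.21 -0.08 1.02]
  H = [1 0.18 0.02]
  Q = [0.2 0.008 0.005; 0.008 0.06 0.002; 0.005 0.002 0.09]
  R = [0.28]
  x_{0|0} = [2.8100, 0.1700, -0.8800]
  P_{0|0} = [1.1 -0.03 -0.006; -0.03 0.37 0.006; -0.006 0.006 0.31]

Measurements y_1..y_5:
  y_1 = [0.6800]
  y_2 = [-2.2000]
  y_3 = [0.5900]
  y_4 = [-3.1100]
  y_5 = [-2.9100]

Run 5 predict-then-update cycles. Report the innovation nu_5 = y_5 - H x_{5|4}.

step 1: x^-=[3.3155, 0.6176, -1.5013]  P^-=[1.7827 0.2769 -0.2550; 0.2769 0.4686 -0.0062; -0.2550 -0.0062 0.4640]  S=[2.1675]  K=[0.8431; 0.1666; -0.1139]  nu=[-2.7166]  x^+=[1.0251, 0.1650, -1.1919]  P^+=[0.2420 -0.0276 -0.0469; -0.0276 0.4084 0.0349; -0.0469 0.0349 0.4359]
step 2: x^-=[1.1516, 0.1607, -1.4442]  P^-=[0.5412 0.0483 -0.0788; 0.0483 0.4769 0.0751; -0.0788 0.0751 0.5702]  S=[0.8517]  K=[0.6438; 0.1592; -0.0633]  nu=[-3.3517]  x^+=[-1.0063, -0.3729, -1.2321]  P^+=[0.1882 -0.0390 -0.0441; -0.0390 0.4553 0.0837; -0.0441 0.0837 0.5668]
step 3: x^-=[-1.3050, -0.8210, -1.0155]  P^-=[0.4643 0.0279 -0.0503; 0.0279 0.5375 0.1504; -0.0503 0.1504 0.6949]  S=[0.7711]  K=[0.6073; 0.1656; -0.0121]  nu=[2.0631]  x^+=[-0.0520, -0.4794, -1.0405]  P^+=[0.1799 -0.0496 -0.0446; -0.0496 0.5163 0.1520; -0.0446 0.1520 0.6948]
step 4: x^-=[-0.1497, -0.6790, -1.0121]  P^-=[0.4525 0.0217 -0.0371; 0.0217 0.6211 0.2403; -0.0371 0.2403 0.8167]  S=[0.7610]  K=[0.5987; 0.1817; 0.0296]  nu=[-2.8179]  x^+=[-1.8368, -1.1910, -1.0955]  P^+=[0.1797 -0.0611 -0.0506; -0.0611 0.5960 0.2362; -0.0506 0.2362 0.8160]
step 5: x^-=[-2.3166, -1.7794, -0.6363]  P^-=[0.4513 0.0168 -0.0324; 0.0168 0.7279 0.3420; -0.0324 0.3420 0.9318]  S=[0.7625]  K=[0.5950; 0.2028; 0.0627]  nu=[-0.2604]  x^+=[-2.4715, -1.8322, -0.6527]  P^+=[0.1814 -0.0753 -0.0608; -0.0753 0.6966 0.3323; -0.0608 0.3323 0.9288]

innov = [-0.2604]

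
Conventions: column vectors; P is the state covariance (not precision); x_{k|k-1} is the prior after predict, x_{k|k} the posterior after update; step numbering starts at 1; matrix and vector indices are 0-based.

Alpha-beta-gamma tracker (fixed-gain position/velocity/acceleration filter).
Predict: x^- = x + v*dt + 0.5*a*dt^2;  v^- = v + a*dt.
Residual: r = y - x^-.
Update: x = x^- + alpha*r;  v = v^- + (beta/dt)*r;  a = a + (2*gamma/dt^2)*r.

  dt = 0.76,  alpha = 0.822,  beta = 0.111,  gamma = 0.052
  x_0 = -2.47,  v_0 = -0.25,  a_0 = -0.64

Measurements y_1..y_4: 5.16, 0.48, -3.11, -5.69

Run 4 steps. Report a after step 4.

a_post = -1.2879

step 1: x_pred=-2.8448  r=8.0048  x^+=3.7351  v^+=0.4327  a^+=0.8013
step 2: x_pred=4.2954  r=-3.8154  x^+=1.1591  v^+=0.4845  a^+=0.1143
step 3: x_pred=1.5604  r=-4.6704  x^+=-2.2787  v^+=-0.1108  a^+=-0.7266
step 4: x_pred=-2.5727  r=-3.1173  x^+=-5.1351  v^+=-1.1183  a^+=-1.2879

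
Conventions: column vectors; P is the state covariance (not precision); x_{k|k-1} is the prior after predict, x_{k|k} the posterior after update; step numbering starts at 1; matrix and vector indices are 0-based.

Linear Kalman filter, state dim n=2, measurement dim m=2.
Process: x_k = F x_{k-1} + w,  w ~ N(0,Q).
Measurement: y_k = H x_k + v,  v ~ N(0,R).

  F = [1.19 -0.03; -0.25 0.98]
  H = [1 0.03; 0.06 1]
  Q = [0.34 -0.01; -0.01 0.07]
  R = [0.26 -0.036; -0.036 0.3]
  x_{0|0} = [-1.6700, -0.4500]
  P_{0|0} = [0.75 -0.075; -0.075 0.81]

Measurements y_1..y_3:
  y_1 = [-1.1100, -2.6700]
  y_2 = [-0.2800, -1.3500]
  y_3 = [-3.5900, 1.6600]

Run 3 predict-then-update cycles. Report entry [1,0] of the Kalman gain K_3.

K[1,0] = -0.0733

step 1: x^-=[-1.9738, -0.0235]  P^-=[1.4082 -0.3450; -0.3450 0.9315]  S=[1.6483 -0.2692; -0.2692 1.1952]  K=[0.8435 -0.0280; -0.0705 0.7462]  nu=[0.8645, -2.5281]  x^+=[-1.1739, -1.9709]  P^+=[0.2219 -0.0521; -0.0521 0.2295]
step 2: x^-=[-1.3378, -1.6380]  P^-=[0.6581 -0.1439; -0.1439 0.3298]  S=[0.9098 -0.1308; -0.1308 0.6149]  K=[0.7161 -0.0175; -0.0745 0.5065]  nu=[1.1069, 0.3683]  x^+=[-0.5515, -1.5339]  P^+=[0.1881 -0.0423; -0.0423 0.1572]
step 3: x^-=[-0.6103, -1.3654]  P^-=[0.6095 -0.1202; -0.1202 0.2534]  S=[0.8625 -0.1123; -0.1123 0.5412]  K=[0.7013 -0.0091; -0.0733 0.4397]  nu=[-2.9387, 3.0620]  x^+=[-2.6991, 0.1966]  P^+=[0.1838 -0.0390; -0.0390 0.1369]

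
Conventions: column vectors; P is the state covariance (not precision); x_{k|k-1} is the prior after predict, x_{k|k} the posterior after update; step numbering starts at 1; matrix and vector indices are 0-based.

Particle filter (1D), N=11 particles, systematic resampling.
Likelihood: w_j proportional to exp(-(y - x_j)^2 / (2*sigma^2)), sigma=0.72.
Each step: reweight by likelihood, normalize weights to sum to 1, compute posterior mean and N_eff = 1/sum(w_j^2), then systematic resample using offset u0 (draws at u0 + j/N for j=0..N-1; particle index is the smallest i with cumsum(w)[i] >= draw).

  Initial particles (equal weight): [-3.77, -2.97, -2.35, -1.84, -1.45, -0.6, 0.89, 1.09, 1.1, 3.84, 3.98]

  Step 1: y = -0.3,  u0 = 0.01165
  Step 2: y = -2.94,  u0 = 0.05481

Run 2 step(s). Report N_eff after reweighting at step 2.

N_eff = 2.6225

step 1: w=[0.0000, 0.0005, 0.0092, 0.0541, 0.1488, 0.4884, 0.1359, 0.0826, 0.0804, 0.0000, 0.0000]  mean=-0.3321  Neff=3.3850  idx=[3, 4, 4, 5, 5, 5, 5, 5, 6, 6, 8]
step 2: w=[0.5445, 0.2055, 0.2055, 0.0089, 0.0089, 0.0089, 0.0089, 0.0089, 0.0000, 0.0000, 0.0000]  mean=-1.6245  Neff=2.6225  idx=[0, 0, 0, 0, 0, 0, 1, 1, 2, 2, 3]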